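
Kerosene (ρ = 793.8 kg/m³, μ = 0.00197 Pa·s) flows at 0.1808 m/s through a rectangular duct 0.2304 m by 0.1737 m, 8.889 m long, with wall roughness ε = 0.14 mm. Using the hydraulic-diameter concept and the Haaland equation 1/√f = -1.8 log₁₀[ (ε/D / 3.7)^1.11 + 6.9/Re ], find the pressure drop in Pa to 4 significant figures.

Hydraulic diameter D_h = 4A/P = 4·(0.2304·0.1737)/(2·(0.2304+0.1737)) = 0.1601/0.8082 = 0.1981 m.
Re = ρVD_h/μ = 793.8·0.1808·0.1981/0.00197 = 1.443e+04.
ε/D_h = 0.00014/0.1981 = 0.000707; Haaland gives 1/√f = -1.8 log₁₀[7.45e-05+0.000478] = 5.864, so f = 0.02909.
ΔP = f(L/D_h)(ρV²/2) = 0.02909·8.889/0.1981·12.97 = 16.93 Pa.

ΔP ≈ 16.93 Pa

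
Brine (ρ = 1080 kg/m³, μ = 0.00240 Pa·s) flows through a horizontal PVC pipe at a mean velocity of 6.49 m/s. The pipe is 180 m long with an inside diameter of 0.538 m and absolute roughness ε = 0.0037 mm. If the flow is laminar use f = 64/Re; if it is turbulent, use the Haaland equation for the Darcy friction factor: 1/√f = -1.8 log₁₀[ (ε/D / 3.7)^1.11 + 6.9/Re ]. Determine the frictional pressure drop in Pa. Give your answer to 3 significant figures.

ΔP ≈ 83100 Pa

Reynolds number Re = ρVD/μ = 1080 · 6.49 · 0.538 / 0.0024 = 1.571e+06.
Re > 4000 → turbulent. Relative roughness ε/D = 3.7e-06/0.538 = 6.88e-06. Haaland: 1/√f = -1.8 log₁₀[(6.88e-06/3.7)^1.11 + 6.9/1.571e+06] = -1.8 log₁₀[4.35e-07 + 4.39e-06] = 9.569, so f = 0.01092.
Darcy-Weisbach: ΔP = f(L/D)(ρV²/2) = 0.01092·(180/0.538)·(1080·6.49²/2) = 0.01092·334.6·2.274e+04 = 8.31e+04 Pa.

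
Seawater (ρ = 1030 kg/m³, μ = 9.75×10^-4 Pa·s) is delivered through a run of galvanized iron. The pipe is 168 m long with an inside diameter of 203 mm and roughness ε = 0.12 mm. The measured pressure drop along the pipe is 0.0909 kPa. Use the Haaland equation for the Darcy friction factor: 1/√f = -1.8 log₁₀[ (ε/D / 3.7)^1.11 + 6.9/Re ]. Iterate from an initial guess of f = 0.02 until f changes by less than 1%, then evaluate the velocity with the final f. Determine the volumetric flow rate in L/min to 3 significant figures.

Rearranging Darcy-Weisbach: V = √(2·ΔP·D/(f·L·ρ)). With ε/D = 0.00012/0.203 = 0.000591, iterate starting from f = 0.02:
  f = 0.02 → V = √(2·90.9·0.203/(0.02·168·1030)) = 0.1033 m/s; Re = ρVD/μ = 2.215e+04; f → 0.02625
  f = 0.02625 → V = 0.09013 m/s; Re = 1.933e+04; f → 0.02704
  f = 0.02704 → V = 0.08882 m/s; Re = 1.905e+04; f → 0.02712
Converged (Δf/f < 1%). With the final f = 0.02712: V = √(2·90.9·0.203/(0.02712·168·1030)) = 0.08868 m/s.
Q = V·A = 0.08868·(π/4·0.203²) = 0.00287 m³/s = 172 L/min.

Q ≈ 172 L/min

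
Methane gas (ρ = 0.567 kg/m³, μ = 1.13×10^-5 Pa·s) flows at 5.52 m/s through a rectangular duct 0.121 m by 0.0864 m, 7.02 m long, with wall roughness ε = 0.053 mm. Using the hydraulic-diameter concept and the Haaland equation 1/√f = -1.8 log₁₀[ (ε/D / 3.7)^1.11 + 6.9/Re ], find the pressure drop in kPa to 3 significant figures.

ΔP ≈ 0.0150 kPa

Hydraulic diameter D_h = 4A/P = 4·(0.121·0.0864)/(2·(0.121+0.0864)) = 0.04182/0.4148 = 0.1008 m.
Re = ρVD_h/μ = 0.567·5.52·0.1008/1.13e-05 = 2.792e+04.
ε/D_h = 5.3e-05/0.1008 = 0.000526; Haaland gives 1/√f = -1.8 log₁₀[5.36e-05+0.000247] = 6.339, so f = 0.02488.
ΔP = f(L/D_h)(ρV²/2) = 0.02488·7.02/0.1008·8.638 = 14.97 Pa.
ΔP = 0.0150 kPa.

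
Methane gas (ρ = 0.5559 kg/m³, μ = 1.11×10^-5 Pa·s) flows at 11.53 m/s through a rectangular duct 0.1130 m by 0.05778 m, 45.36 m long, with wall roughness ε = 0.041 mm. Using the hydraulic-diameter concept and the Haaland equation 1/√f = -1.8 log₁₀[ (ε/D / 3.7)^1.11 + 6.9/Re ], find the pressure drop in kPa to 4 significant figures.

Hydraulic diameter D_h = 4A/P = 4·(0.113·0.05778)/(2·(0.113+0.05778)) = 0.02612/0.3416 = 0.07646 m.
Re = ρVD_h/μ = 0.5559·11.53·0.07646/1.11e-05 = 4.415e+04.
ε/D_h = 4.1e-05/0.07646 = 0.000536; Haaland gives 1/√f = -1.8 log₁₀[5.48e-05+0.000156] = 6.616, so f = 0.02285.
ΔP = f(L/D_h)(ρV²/2) = 0.02285·45.36/0.07646·36.95 = 500.8 Pa.
ΔP = 0.5008 kPa.

ΔP ≈ 0.5008 kPa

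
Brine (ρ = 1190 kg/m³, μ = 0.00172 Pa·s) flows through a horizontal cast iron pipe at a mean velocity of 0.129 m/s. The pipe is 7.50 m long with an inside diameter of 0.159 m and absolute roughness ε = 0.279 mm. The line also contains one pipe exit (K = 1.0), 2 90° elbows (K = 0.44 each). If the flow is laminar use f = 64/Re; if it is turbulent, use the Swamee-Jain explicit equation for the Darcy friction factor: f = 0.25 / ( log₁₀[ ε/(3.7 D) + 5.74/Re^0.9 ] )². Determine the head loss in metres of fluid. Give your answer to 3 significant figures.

h_f ≈ 0.00286 m

Reynolds number Re = ρVD/μ = 1190 · 0.129 · 0.159 / 0.00172 = 1.419e+04.
Re > 4000 → turbulent. Relative roughness ε/D = 0.000279/0.159 = 0.00175. Swamee-Jain: f = 0.25/(log₁₀[0.00175/3.7 + 5.74/1.419e+04^0.9])² = 0.25/(log₁₀[0.000474 + 0.00105])² = 0.25/(-2.816)² = 0.03152.
Total minor-loss coefficient ΣK = 1·1 + 2·0.44 = 1.88.
ΔP = [f·L/D + ΣK]·(ρV²/2) = [0.03152·7.5/0.159 + 1.88]·(1190·0.129²/2) = [1.487 + 1.88]·9.901 = 33.34 Pa.
Head loss h_f = ΔP/(ρg) = 33.34/(1190·9.81) = 0.00286 m.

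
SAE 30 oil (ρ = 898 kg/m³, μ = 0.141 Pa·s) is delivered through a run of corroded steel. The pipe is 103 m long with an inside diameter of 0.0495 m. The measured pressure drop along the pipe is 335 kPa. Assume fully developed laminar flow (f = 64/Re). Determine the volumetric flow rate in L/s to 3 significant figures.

Q ≈ 3.40 L/s

For laminar flow, f = 64/Re with Re = ρVD/μ, so Darcy-Weisbach reduces to ΔP = 32μLV/D². Solving for V: V = ΔP·D²/(32μL) = 3.35e+05·(0.0495)²/(32·0.141·103) = 1.766 m/s.
Check: Re = ρVD/μ = 898·1.766·0.0495/0.141 = 556.8 < 2300, so the laminar assumption holds.
Q = V·A = 1.766·(π/4·0.0495²) = 0.003399 m³/s = 3.40 L/s.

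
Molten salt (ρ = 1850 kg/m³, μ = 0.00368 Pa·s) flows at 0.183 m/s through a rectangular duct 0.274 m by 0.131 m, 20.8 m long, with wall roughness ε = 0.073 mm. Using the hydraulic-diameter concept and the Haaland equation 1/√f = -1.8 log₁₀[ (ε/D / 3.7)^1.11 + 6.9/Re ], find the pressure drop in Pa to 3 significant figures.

ΔP ≈ 101 Pa

Hydraulic diameter D_h = 4A/P = 4·(0.274·0.131)/(2·(0.274+0.131)) = 0.1436/0.81 = 0.1773 m.
Re = ρVD_h/μ = 1850·0.183·0.1773/0.00368 = 1.631e+04.
ε/D_h = 7.3e-05/0.1773 = 0.000412; Haaland gives 1/√f = -1.8 log₁₀[4.09e-05+0.000423] = 6, so f = 0.02778.
ΔP = f(L/D_h)(ρV²/2) = 0.02778·20.8/0.1773·30.98 = 101 Pa.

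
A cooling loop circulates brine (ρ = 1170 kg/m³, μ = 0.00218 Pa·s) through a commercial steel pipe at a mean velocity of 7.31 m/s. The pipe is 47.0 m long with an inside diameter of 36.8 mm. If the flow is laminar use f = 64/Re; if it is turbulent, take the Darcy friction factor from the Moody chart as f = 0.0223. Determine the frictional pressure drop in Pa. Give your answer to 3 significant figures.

ΔP ≈ 890000 Pa

Reynolds number Re = ρVD/μ = 1170 · 7.31 · 0.0368 / 0.00218 = 1.444e+05.
Re > 4000 → turbulent; use the Moody-chart value f = 0.0223.
Darcy-Weisbach: ΔP = f(L/D)(ρV²/2) = 0.0223·(47/0.0368)·(1170·7.31²/2) = 0.0223·1277·3.126e+04 = 8.903e+05 Pa.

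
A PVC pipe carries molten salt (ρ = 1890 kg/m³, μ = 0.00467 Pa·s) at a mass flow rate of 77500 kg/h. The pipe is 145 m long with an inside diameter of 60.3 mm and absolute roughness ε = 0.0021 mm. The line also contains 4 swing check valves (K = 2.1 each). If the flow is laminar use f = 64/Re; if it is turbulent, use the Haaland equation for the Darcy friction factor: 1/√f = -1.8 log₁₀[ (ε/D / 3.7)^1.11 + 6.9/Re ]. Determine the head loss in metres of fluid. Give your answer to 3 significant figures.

h_f ≈ 42.0 m

ṁ = 77500 kg/h = 77500/3600 = 21.53 kg/s.
A = πD²/4 = π(0.0603)²/4 = 0.002856 m²; mean velocity V = ṁ/(ρA) = 21.53/(1890 · 0.002856) = 3.989 m/s.
Reynolds number Re = ρVD/μ = 1890 · 3.989 · 0.0603 / 0.00467 = 9.734e+04.
Re > 4000 → turbulent. Relative roughness ε/D = 2.1e-06/0.0603 = 3.48e-05. Haaland: 1/√f = -1.8 log₁₀[(3.48e-05/3.7)^1.11 + 6.9/9.734e+04] = -1.8 log₁₀[2.64e-06 + 7.09e-05] = 7.44, so f = 0.01806.
Total minor-loss coefficient ΣK = 4·2.1 = 8.4.
ΔP = [f·L/D + ΣK]·(ρV²/2) = [0.01806·145/0.0603 + 8.4]·(1890·3.989²/2) = [43.44 + 8.4]·1.503e+04 = 7.793e+05 Pa.
Head loss h_f = ΔP/(ρg) = 7.793e+05/(1890·9.81) = 42.0 m.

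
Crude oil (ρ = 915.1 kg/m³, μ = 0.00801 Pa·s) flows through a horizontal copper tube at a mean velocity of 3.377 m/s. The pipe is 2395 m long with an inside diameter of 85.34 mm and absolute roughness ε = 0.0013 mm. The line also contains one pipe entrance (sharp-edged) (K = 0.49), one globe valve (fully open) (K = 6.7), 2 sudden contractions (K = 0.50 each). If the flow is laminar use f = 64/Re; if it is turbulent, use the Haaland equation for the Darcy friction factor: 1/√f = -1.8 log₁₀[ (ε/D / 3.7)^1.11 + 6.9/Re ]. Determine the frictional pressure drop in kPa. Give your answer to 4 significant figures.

Reynolds number Re = ρVD/μ = 915.1 · 3.377 · 0.08534 / 0.00801 = 3.292e+04.
Re > 4000 → turbulent. Relative roughness ε/D = 1.3e-06/0.08534 = 1.52e-05. Haaland: 1/√f = -1.8 log₁₀[(1.52e-05/3.7)^1.11 + 6.9/3.292e+04] = -1.8 log₁₀[1.05e-06 + 0.00021] = 6.618, so f = 0.02283.
Total minor-loss coefficient ΣK = 1·0.49 + 1·6.7 + 2·0.5 = 8.19.
ΔP = [f·L/D + ΣK]·(ρV²/2) = [0.02283·2395/0.08534 + 8.19]·(915.1·3.377²/2) = [640.8 + 8.19]·5218 = 3.387e+06 Pa.
ΔP = 3.387e+06 Pa = 3387 kPa.

ΔP ≈ 3387 kPa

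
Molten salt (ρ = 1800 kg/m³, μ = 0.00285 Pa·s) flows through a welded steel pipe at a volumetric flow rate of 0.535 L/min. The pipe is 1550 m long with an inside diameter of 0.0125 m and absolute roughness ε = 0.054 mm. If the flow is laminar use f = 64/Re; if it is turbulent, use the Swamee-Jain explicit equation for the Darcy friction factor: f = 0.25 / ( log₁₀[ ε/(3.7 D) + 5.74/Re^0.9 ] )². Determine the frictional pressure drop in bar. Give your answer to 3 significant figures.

Q = 0.535 L/min = 0.535/60000 = 8.917e-06 m³/s.
Cross-sectional area A = πD²/4 = π(0.0125)²/4 = 0.0001227 m²; mean velocity V = Q/A = 8.917e-06/0.0001227 = 0.07266 m/s.
Reynolds number Re = ρVD/μ = 1800 · 0.07266 · 0.0125 / 0.00285 = 573.6.
Re < 2300 → laminar flow, so f = 64/Re = 64/573.6 = 0.1116 (the turbulent correlation is not needed).
Darcy-Weisbach: ΔP = f(L/D)(ρV²/2) = 0.1116·(1550/0.0125)·(1800·0.07266²/2) = 0.1116·1.24e+05·4.751 = 6.574e+04 Pa.
ΔP = 6.574e+04 Pa = 0.657 bar.

ΔP ≈ 0.657 bar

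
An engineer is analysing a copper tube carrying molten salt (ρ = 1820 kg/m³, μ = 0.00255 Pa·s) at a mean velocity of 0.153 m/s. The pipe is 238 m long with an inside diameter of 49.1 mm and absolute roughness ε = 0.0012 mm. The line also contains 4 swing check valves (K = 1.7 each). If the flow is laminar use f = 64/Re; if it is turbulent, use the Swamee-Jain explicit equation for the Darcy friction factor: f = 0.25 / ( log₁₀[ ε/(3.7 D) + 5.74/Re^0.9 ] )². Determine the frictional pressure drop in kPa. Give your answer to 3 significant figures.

ΔP ≈ 3.97 kPa

Reynolds number Re = ρVD/μ = 1820 · 0.153 · 0.0491 / 0.00255 = 5362.
Re > 4000 → turbulent. Relative roughness ε/D = 1.2e-06/0.0491 = 2.44e-05. Swamee-Jain: f = 0.25/(log₁₀[2.44e-05/3.7 + 5.74/5362^0.9])² = 0.25/(log₁₀[6.61e-06 + 0.00253])² = 0.25/(-2.596)² = 0.03709.
Total minor-loss coefficient ΣK = 4·1.7 = 6.8.
ΔP = [f·L/D + ΣK]·(ρV²/2) = [0.03709·238/0.0491 + 6.8]·(1820·0.153²/2) = [179.8 + 6.8]·21.3 = 3974 Pa.
ΔP = 3974 Pa = 3.97 kPa.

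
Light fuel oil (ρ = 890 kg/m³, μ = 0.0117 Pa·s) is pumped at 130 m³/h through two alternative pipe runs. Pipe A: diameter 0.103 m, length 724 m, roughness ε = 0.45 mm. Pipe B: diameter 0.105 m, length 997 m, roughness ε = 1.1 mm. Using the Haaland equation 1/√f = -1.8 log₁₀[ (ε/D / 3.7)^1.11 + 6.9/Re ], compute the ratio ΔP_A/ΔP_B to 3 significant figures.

Pipe A: V = Q/A = 0.03611/0.008332 = 4.334 m/s; Re = 3.396e+04; ε/D = 0.00437; Haaland → f = 0.03179; ΔP_A = f(L/D)(ρV²/2) = 1.868e+06 Pa.
Pipe B: V = Q/A = 0.03611/0.008659 = 4.17 m/s; Re = 3.331e+04; ε/D = 0.0105; Haaland → f = 0.04018; ΔP_B = f(L/D)(ρV²/2) = 2.953e+06 Pa.
ΔP_A/ΔP_B = 1.868e+06/2.953e+06 = 0.633.

ΔP_A/ΔP_B ≈ 0.633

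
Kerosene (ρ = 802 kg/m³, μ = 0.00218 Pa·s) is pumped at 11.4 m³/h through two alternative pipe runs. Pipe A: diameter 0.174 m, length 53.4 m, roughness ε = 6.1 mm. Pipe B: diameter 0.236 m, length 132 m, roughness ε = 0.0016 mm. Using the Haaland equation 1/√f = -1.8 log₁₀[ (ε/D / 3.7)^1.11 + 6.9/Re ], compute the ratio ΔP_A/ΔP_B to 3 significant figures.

Pipe A: V = Q/A = 0.003167/0.02378 = 0.1332 m/s; Re = 8525; ε/D = 0.0351; Haaland → f = 0.06446; ΔP_A = f(L/D)(ρV²/2) = 140.7 Pa.
Pipe B: V = Q/A = 0.003167/0.04374 = 0.07239 m/s; Re = 6285; ε/D = 6.78e-06; Haaland → f = 0.03524; ΔP_B = f(L/D)(ρV²/2) = 41.42 Pa.
ΔP_A/ΔP_B = 140.7/41.42 = 3.40.

ΔP_A/ΔP_B ≈ 3.40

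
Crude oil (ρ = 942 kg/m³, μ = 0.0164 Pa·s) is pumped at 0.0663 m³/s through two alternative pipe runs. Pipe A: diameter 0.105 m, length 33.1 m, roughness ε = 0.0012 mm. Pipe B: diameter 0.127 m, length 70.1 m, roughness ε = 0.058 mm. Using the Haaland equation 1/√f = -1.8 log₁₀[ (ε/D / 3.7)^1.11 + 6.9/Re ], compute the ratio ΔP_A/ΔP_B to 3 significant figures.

Pipe A: V = Q/A = 0.0663/0.008659 = 7.657 m/s; Re = 4.618e+04; ε/D = 1.14e-05; Haaland → f = 0.02111; ΔP_A = f(L/D)(ρV²/2) = 1.838e+05 Pa.
Pipe B: V = Q/A = 0.0663/0.01267 = 5.234 m/s; Re = 3.818e+04; ε/D = 0.000457; Haaland → f = 0.02323; ΔP_B = f(L/D)(ρV²/2) = 1.655e+05 Pa.
ΔP_A/ΔP_B = 1.838e+05/1.655e+05 = 1.11.

ΔP_A/ΔP_B ≈ 1.11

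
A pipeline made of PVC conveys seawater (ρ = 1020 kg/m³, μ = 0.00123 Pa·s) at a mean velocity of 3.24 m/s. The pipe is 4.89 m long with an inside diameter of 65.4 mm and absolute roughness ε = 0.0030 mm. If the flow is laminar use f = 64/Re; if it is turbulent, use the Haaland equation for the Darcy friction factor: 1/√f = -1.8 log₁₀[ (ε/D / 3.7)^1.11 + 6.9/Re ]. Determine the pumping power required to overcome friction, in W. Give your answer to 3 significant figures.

Reynolds number Re = ρVD/μ = 1020 · 3.24 · 0.0654 / 0.00123 = 1.757e+05.
Re > 4000 → turbulent. Relative roughness ε/D = 3e-06/0.0654 = 4.59e-05. Haaland: 1/√f = -1.8 log₁₀[(4.59e-05/3.7)^1.11 + 6.9/1.757e+05] = -1.8 log₁₀[3.58e-06 + 3.93e-05] = 7.863, so f = 0.01618.
Darcy-Weisbach: ΔP = f(L/D)(ρV²/2) = 0.01618·(4.89/0.0654)·(1020·3.24²/2) = 0.01618·74.77·5354 = 6475 Pa.
Q = V·A = 3.24·0.003359 = 0.01088 m³/s.
Pumping power P = QΔP = 0.01088·6475 = 70.48 W = 70.5 W.

P ≈ 70.5 W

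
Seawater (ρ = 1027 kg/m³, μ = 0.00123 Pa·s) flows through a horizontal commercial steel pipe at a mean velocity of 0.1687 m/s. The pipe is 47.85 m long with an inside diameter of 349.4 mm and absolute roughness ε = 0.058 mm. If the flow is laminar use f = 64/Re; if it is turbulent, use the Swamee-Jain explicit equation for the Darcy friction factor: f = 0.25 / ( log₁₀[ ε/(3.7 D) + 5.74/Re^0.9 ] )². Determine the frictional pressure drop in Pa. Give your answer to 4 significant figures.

ΔP ≈ 43.01 Pa

Reynolds number Re = ρVD/μ = 1027 · 0.1687 · 0.3494 / 0.00123 = 4.922e+04.
Re > 4000 → turbulent. Relative roughness ε/D = 5.8e-05/0.3494 = 0.000166. Swamee-Jain: f = 0.25/(log₁₀[0.000166/3.7 + 5.74/4.922e+04^0.9])² = 0.25/(log₁₀[4.49e-05 + 0.000344])² = 0.25/(-3.411)² = 0.02149.
Darcy-Weisbach: ΔP = f(L/D)(ρV²/2) = 0.02149·(47.85/0.3494)·(1027·0.1687²/2) = 0.02149·136.9·14.61 = 43.01 Pa.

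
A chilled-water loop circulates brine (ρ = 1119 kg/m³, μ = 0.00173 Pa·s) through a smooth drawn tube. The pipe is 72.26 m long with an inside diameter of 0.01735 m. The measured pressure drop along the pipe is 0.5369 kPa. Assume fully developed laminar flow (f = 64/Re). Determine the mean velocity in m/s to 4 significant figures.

For laminar flow, f = 64/Re with Re = ρVD/μ, so Darcy-Weisbach reduces to ΔP = 32μLV/D². Solving for V: V = ΔP·D²/(32μL) = 536.9·(0.01735)²/(32·0.00173·72.26) = 0.0404 m/s.
Check: Re = ρVD/μ = 1119·0.0404·0.01735/0.00173 = 453.4 < 2300, so the laminar assumption holds.

V ≈ 0.04040 m/s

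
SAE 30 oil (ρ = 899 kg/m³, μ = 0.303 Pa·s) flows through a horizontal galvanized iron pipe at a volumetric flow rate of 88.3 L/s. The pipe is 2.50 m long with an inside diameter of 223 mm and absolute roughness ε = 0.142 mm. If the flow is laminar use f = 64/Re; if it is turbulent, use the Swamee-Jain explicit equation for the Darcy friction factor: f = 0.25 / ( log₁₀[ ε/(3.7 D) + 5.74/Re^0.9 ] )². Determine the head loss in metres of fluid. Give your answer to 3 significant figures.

Q = 88.3 L/s = 88.3/1000 = 0.0883 m³/s.
Cross-sectional area A = πD²/4 = π(0.223)²/4 = 0.03906 m²; mean velocity V = Q/A = 0.0883/0.03906 = 2.261 m/s.
Reynolds number Re = ρVD/μ = 899 · 2.261 · 0.223 / 0.303 = 1496.
Re < 2300 → laminar flow, so f = 64/Re = 64/1496 = 0.04279 (the turbulent correlation is not needed).
Darcy-Weisbach: ΔP = f(L/D)(ρV²/2) = 0.04279·(2.5/0.223)·(899·2.261²/2) = 0.04279·11.21·2297 = 1102 Pa.
Head loss h_f = ΔP/(ρg) = 1102/(899·9.81) = 0.125 m.

h_f ≈ 0.125 m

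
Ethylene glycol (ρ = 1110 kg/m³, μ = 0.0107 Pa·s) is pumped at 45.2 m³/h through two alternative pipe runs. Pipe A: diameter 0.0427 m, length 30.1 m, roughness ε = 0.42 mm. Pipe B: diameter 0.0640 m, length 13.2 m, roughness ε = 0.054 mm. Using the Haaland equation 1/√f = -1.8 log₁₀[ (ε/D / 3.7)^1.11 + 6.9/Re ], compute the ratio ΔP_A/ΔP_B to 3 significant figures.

Pipe A: V = Q/A = 0.01256/0.001432 = 8.768 m/s; Re = 3.884e+04; ε/D = 0.00984; Haaland → f = 0.03919; ΔP_A = f(L/D)(ρV²/2) = 1.179e+06 Pa.
Pipe B: V = Q/A = 0.01256/0.003217 = 3.903 m/s; Re = 2.591e+04; ε/D = 0.000844; Haaland → f = 0.02597; ΔP_B = f(L/D)(ρV²/2) = 4.528e+04 Pa.
ΔP_A/ΔP_B = 1.179e+06/4.528e+04 = 26.0.

ΔP_A/ΔP_B ≈ 26.0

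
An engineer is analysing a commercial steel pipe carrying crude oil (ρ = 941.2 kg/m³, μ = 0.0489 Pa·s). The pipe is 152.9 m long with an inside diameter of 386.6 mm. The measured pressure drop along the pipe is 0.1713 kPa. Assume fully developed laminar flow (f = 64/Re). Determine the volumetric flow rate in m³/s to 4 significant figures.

Q ≈ 0.01256 m³/s

For laminar flow, f = 64/Re with Re = ρVD/μ, so Darcy-Weisbach reduces to ΔP = 32μLV/D². Solving for V: V = ΔP·D²/(32μL) = 171.3·(0.3866)²/(32·0.0489·152.9) = 0.107 m/s.
Check: Re = ρVD/μ = 941.2·0.107·0.3866/0.0489 = 796.3 < 2300, so the laminar assumption holds.
Q = V·A = 0.107·(π/4·0.3866²) = 0.01256 m³/s = 0.01256 m³/s.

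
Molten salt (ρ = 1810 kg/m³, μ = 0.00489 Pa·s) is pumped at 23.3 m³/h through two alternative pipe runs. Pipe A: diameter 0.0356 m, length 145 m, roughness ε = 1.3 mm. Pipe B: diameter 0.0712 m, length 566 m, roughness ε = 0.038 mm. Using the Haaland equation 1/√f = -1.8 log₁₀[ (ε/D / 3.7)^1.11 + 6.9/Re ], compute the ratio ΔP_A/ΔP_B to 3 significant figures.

Pipe A: V = Q/A = 0.006472/0.0009954 = 6.502 m/s; Re = 8.568e+04; ε/D = 0.0365; Haaland → f = 0.0626; ΔP_A = f(L/D)(ρV²/2) = 9.756e+06 Pa.
Pipe B: V = Q/A = 0.006472/0.003982 = 1.626 m/s; Re = 4.284e+04; ε/D = 0.000534; Haaland → f = 0.02296; ΔP_B = f(L/D)(ρV²/2) = 4.365e+05 Pa.
ΔP_A/ΔP_B = 9.756e+06/4.365e+05 = 22.4.

ΔP_A/ΔP_B ≈ 22.4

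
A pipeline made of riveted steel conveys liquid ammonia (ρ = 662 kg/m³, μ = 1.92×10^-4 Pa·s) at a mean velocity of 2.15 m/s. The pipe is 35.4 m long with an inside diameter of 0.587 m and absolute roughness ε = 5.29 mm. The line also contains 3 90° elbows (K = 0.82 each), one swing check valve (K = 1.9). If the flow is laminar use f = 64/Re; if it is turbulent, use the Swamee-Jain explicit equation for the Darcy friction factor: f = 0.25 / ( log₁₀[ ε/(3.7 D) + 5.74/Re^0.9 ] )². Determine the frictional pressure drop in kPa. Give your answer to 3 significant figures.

ΔP ≈ 10.1 kPa

Reynolds number Re = ρVD/μ = 662 · 2.15 · 0.587 / 0.000192 = 4.351e+06.
Re > 4000 → turbulent. Relative roughness ε/D = 0.00529/0.587 = 0.00901. Swamee-Jain: f = 0.25/(log₁₀[0.00901/3.7 + 5.74/4.351e+06^0.9])² = 0.25/(log₁₀[0.00244 + 6.08e-06])² = 0.25/(-2.612)² = 0.03663.
Total minor-loss coefficient ΣK = 3·0.82 + 1·1.9 = 4.36.
ΔP = [f·L/D + ΣK]·(ρV²/2) = [0.03663·35.4/0.587 + 4.36]·(662·2.15²/2) = [2.209 + 4.36]·1530 = 1.005e+04 Pa.
ΔP = 1.005e+04 Pa = 10.1 kPa.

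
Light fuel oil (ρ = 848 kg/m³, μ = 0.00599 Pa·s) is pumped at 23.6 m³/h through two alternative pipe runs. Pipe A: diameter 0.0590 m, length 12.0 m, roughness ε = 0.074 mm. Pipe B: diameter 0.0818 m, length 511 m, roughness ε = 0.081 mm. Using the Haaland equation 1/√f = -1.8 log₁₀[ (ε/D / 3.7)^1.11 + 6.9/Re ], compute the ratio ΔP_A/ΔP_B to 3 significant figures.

ΔP_A/ΔP_B ≈ 0.114

Pipe A: V = Q/A = 0.006556/0.002734 = 2.398 m/s; Re = 2.003e+04; ε/D = 0.00125; Haaland → f = 0.0281; ΔP_A = f(L/D)(ρV²/2) = 1.393e+04 Pa.
Pipe B: V = Q/A = 0.006556/0.005255 = 1.247 m/s; Re = 1.445e+04; ε/D = 0.00099; Haaland → f = 0.02954; ΔP_B = f(L/D)(ρV²/2) = 1.218e+05 Pa.
ΔP_A/ΔP_B = 1.393e+04/1.218e+05 = 0.114.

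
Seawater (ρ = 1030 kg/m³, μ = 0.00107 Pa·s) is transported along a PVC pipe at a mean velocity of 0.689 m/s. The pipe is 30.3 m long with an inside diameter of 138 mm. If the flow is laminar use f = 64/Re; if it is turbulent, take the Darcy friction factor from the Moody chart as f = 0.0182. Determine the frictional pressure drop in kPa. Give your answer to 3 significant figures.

Reynolds number Re = ρVD/μ = 1030 · 0.689 · 0.138 / 0.00107 = 9.153e+04.
Re > 4000 → turbulent; use the Moody-chart value f = 0.0182.
Darcy-Weisbach: ΔP = f(L/D)(ρV²/2) = 0.0182·(30.3/0.138)·(1030·0.689²/2) = 0.0182·219.6·244.5 = 977 Pa.
ΔP = 977 Pa = 0.977 kPa.

ΔP ≈ 0.977 kPa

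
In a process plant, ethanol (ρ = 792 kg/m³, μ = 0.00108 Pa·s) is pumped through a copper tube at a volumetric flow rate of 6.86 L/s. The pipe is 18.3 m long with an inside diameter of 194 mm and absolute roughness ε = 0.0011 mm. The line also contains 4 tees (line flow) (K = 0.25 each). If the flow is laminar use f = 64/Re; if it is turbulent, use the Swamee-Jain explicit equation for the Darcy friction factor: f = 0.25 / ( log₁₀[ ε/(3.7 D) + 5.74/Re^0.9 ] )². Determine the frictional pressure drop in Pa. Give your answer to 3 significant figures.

Q = 6.86 L/s = 6.86/1000 = 0.00686 m³/s.
Cross-sectional area A = πD²/4 = π(0.194)²/4 = 0.02956 m²; mean velocity V = Q/A = 0.00686/0.02956 = 0.2321 m/s.
Reynolds number Re = ρVD/μ = 792 · 0.2321 · 0.194 / 0.00108 = 3.302e+04.
Re > 4000 → turbulent. Relative roughness ε/D = 1.1e-06/0.194 = 5.67e-06. Swamee-Jain: f = 0.25/(log₁₀[5.67e-06/3.7 + 5.74/3.302e+04^0.9])² = 0.25/(log₁₀[1.53e-06 + 0.000492])² = 0.25/(-3.307)² = 0.02287.
Total minor-loss coefficient ΣK = 4·0.25 = 1.
ΔP = [f·L/D + ΣK]·(ρV²/2) = [0.02287·18.3/0.194 + 1]·(792·0.2321²/2) = [2.157 + 1]·21.33 = 67.33 Pa.

ΔP ≈ 67.3 Pa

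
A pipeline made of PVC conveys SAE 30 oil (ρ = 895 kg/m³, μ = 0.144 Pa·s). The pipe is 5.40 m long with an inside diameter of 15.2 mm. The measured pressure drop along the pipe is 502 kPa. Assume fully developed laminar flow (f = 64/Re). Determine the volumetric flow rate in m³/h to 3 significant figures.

For laminar flow, f = 64/Re with Re = ρVD/μ, so Darcy-Weisbach reduces to ΔP = 32μLV/D². Solving for V: V = ΔP·D²/(32μL) = 5.02e+05·(0.0152)²/(32·0.144·5.4) = 4.661 m/s.
Check: Re = ρVD/μ = 895·4.661·0.0152/0.144 = 440.3 < 2300, so the laminar assumption holds.
Q = V·A = 4.661·(π/4·0.0152²) = 0.0008458 m³/s = 3.04 m³/h.

Q ≈ 3.04 m³/h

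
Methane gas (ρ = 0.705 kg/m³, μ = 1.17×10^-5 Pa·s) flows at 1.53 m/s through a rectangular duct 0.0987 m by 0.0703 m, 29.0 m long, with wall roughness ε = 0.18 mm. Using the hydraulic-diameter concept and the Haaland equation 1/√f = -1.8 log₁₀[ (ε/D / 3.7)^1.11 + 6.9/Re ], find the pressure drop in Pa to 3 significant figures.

ΔP ≈ 10.5 Pa

Hydraulic diameter D_h = 4A/P = 4·(0.0987·0.0703)/(2·(0.0987+0.0703)) = 0.02775/0.338 = 0.08211 m.
Re = ρVD_h/μ = 0.705·1.53·0.08211/1.17e-05 = 7570.
ε/D_h = 0.00018/0.08211 = 0.00219; Haaland gives 1/√f = -1.8 log₁₀[0.000262+0.000911] = 5.275, so f = 0.03594.
ΔP = f(L/D_h)(ρV²/2) = 0.03594·29/0.08211·0.8252 = 10.47 Pa.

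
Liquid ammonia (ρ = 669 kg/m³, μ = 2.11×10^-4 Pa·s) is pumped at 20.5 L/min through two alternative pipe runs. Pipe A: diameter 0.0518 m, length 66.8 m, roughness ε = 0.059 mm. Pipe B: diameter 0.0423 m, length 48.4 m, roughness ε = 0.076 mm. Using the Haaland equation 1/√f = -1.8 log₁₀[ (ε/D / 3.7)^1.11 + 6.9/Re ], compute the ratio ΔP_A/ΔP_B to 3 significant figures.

Pipe A: V = Q/A = 0.0003417/0.002107 = 0.1621 m/s; Re = 2.663e+04; ε/D = 0.00114; Haaland → f = 0.02648; ΔP_A = f(L/D)(ρV²/2) = 300.3 Pa.
Pipe B: V = Q/A = 0.0003417/0.001405 = 0.2431 m/s; Re = 3.261e+04; ε/D = 0.0018; Haaland → f = 0.02709; ΔP_B = f(L/D)(ρV²/2) = 612.9 Pa.
ΔP_A/ΔP_B = 300.3/612.9 = 0.490.

ΔP_A/ΔP_B ≈ 0.490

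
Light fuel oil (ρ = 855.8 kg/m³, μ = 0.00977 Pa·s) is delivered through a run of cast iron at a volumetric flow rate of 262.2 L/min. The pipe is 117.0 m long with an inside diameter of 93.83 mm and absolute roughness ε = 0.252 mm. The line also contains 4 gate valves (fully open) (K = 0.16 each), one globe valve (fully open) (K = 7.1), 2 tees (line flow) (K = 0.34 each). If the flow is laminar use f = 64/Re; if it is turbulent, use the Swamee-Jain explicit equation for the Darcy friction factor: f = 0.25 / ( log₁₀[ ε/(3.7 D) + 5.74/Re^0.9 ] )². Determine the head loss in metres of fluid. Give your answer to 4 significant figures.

Q = 262.2 L/min = 262.2/60000 = 0.00437 m³/s.
Cross-sectional area A = πD²/4 = π(0.09383)²/4 = 0.006915 m²; mean velocity V = Q/A = 0.00437/0.006915 = 0.632 m/s.
Reynolds number Re = ρVD/μ = 855.8 · 0.632 · 0.09383 / 0.00977 = 5194.
Re > 4000 → turbulent. Relative roughness ε/D = 0.000252/0.09383 = 0.00269. Swamee-Jain: f = 0.25/(log₁₀[0.00269/3.7 + 5.74/5194^0.9])² = 0.25/(log₁₀[0.000726 + 0.0026])² = 0.25/(-2.478)² = 0.04071.
Total minor-loss coefficient ΣK = 4·0.16 + 1·7.1 + 2·0.34 = 8.42.
ΔP = [f·L/D + ΣK]·(ρV²/2) = [0.04071·117/0.09383 + 8.42]·(855.8·0.632²/2) = [50.76 + 8.42]·170.9 = 1.011e+04 Pa.
Head loss h_f = ΔP/(ρg) = 1.011e+04/(855.8·9.81) = 1.205 m.

h_f ≈ 1.205 m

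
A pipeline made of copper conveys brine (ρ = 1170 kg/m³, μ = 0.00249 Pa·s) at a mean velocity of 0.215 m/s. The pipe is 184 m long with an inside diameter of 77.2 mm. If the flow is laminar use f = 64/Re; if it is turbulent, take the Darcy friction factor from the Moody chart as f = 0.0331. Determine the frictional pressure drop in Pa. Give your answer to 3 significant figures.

Reynolds number Re = ρVD/μ = 1170 · 0.215 · 0.0772 / 0.00249 = 7799.
Re > 4000 → turbulent; use the Moody-chart value f = 0.0331.
Darcy-Weisbach: ΔP = f(L/D)(ρV²/2) = 0.0331·(184/0.0772)·(1170·0.215²/2) = 0.0331·2383·27.04 = 2133 Pa.

ΔP ≈ 2130 Pa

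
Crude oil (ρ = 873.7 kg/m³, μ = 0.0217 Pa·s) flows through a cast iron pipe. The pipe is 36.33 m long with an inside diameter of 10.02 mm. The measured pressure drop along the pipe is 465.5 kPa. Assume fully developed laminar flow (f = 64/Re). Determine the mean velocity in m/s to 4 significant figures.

V ≈ 1.853 m/s

For laminar flow, f = 64/Re with Re = ρVD/μ, so Darcy-Weisbach reduces to ΔP = 32μLV/D². Solving for V: V = ΔP·D²/(32μL) = 4.655e+05·(0.01002)²/(32·0.0217·36.33) = 1.853 m/s.
Check: Re = ρVD/μ = 873.7·1.853·0.01002/0.0217 = 747.4 < 2300, so the laminar assumption holds.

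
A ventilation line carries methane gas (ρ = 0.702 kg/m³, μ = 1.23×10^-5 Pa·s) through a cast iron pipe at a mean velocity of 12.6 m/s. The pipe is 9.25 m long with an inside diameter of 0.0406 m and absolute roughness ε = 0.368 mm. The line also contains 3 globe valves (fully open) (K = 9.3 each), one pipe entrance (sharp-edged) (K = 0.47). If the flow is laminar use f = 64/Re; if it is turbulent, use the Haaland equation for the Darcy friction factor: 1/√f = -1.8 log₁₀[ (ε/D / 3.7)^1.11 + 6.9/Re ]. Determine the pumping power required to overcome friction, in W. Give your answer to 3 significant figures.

P ≈ 33.8 W

Reynolds number Re = ρVD/μ = 0.702 · 12.6 · 0.0406 / 1.23e-05 = 2.92e+04.
Re > 4000 → turbulent. Relative roughness ε/D = 0.000368/0.0406 = 0.00906. Haaland: 1/√f = -1.8 log₁₀[(0.00906/3.7)^1.11 + 6.9/2.92e+04] = -1.8 log₁₀[0.00126 + 0.000236] = 5.083, so f = 0.03871.
Total minor-loss coefficient ΣK = 3·9.3 + 1·0.47 = 28.4.
ΔP = [f·L/D + ΣK]·(ρV²/2) = [0.03871·9.25/0.0406 + 28.4]·(0.702·12.6²/2) = [8.82 + 28.4]·55.72 = 2072 Pa.
Q = V·A = 12.6·0.001295 = 0.01631 m³/s.
Pumping power P = QΔP = 0.01631·2072 = 33.81 W = 33.8 W.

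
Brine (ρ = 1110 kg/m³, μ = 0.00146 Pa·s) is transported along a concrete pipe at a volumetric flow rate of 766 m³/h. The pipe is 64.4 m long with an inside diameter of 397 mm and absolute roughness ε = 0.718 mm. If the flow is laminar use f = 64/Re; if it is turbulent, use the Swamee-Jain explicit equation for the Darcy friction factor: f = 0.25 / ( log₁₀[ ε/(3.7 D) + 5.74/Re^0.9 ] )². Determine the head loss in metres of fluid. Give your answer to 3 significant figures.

Q = 766 m³/h = 766/3600 = 0.2128 m³/s.
Cross-sectional area A = πD²/4 = π(0.397)²/4 = 0.1238 m²; mean velocity V = Q/A = 0.2128/0.1238 = 1.719 m/s.
Reynolds number Re = ρVD/μ = 1110 · 1.719 · 0.397 / 0.00146 = 5.188e+05.
Re > 4000 → turbulent. Relative roughness ε/D = 0.000718/0.397 = 0.00181. Swamee-Jain: f = 0.25/(log₁₀[0.00181/3.7 + 5.74/5.188e+05^0.9])² = 0.25/(log₁₀[0.000489 + 4.12e-05])² = 0.25/(-3.276)² = 0.0233.
Darcy-Weisbach: ΔP = f(L/D)(ρV²/2) = 0.0233·(64.4/0.397)·(1110·1.719²/2) = 0.0233·162.2·1640 = 6198 Pa.
Head loss h_f = ΔP/(ρg) = 6198/(1110·9.81) = 0.569 m.

h_f ≈ 0.569 m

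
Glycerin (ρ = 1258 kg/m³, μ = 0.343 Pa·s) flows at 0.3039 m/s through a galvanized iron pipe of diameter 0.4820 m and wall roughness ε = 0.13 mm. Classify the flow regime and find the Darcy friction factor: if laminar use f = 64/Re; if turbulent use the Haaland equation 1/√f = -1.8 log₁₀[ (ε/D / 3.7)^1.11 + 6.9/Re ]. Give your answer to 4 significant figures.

f ≈ 0.1191

Re = ρVD/μ = 1258·0.3039·0.482/0.343 = 537.2.
Re < 2300 → laminar, so f = 64/Re = 0.1191 (roughness is irrelevant in laminar flow).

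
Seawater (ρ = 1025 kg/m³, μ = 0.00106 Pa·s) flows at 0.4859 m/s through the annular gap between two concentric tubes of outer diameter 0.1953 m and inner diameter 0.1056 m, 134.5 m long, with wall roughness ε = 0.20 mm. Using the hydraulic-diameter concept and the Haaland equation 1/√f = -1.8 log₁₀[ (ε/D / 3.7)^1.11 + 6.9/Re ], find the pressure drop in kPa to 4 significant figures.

Hydraulic diameter D_h = 4A/P = D_o - D_i = 0.1953 - 0.1056 = 0.0897 m.
Re = ρVD_h/μ = 1025·0.4859·0.0897/0.00106 = 4.215e+04.
ε/D_h = 0.0002/0.0897 = 0.00223; Haaland gives 1/√f = -1.8 log₁₀[0.000267+0.000164] = 6.059, so f = 0.02724.
ΔP = f(L/D_h)(ρV²/2) = 0.02724·134.5/0.0897·121 = 4942 Pa.
ΔP = 4.942 kPa.

ΔP ≈ 4.942 kPa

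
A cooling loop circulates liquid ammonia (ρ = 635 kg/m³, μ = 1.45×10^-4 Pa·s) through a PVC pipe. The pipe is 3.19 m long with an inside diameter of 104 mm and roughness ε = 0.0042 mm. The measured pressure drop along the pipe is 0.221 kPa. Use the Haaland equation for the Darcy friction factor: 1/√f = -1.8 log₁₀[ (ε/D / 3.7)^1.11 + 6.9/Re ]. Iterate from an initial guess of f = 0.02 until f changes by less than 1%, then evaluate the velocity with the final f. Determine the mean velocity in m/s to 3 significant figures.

V ≈ 1.31 m/s

Rearranging Darcy-Weisbach: V = √(2·ΔP·D/(f·L·ρ)). With ε/D = 4.2e-06/0.104 = 4.04e-05, iterate starting from f = 0.02:
  f = 0.02 → V = √(2·221·0.104/(0.02·3.19·635)) = 1.065 m/s; Re = ρVD/μ = 4.851e+05; f → 0.01361
  f = 0.01361 → V = 1.291 m/s; Re = 5.88e+05; f → 0.01324
  f = 0.01324 → V = 1.309 m/s; Re = 5.963e+05; f → 0.01321
Converged (Δf/f < 1%). With the final f = 0.01321: V = √(2·221·0.104/(0.01321·3.19·635)) = 1.311 m/s.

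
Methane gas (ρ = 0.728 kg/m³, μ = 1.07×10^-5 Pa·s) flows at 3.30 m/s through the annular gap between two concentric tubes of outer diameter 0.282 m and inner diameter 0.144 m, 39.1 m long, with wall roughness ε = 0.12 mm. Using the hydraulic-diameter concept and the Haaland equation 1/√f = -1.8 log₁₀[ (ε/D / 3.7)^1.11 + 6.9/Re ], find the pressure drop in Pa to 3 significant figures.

ΔP ≈ 28.3 Pa

Hydraulic diameter D_h = 4A/P = D_o - D_i = 0.282 - 0.144 = 0.138 m.
Re = ρVD_h/μ = 0.728·3.3·0.138/1.07e-05 = 3.098e+04.
ε/D_h = 0.00012/0.138 = 0.00087; Haaland gives 1/√f = -1.8 log₁₀[9.37e-05+0.000223] = 6.299, so f = 0.0252.
ΔP = f(L/D_h)(ρV²/2) = 0.0252·39.1/0.138·3.964 = 28.3 Pa.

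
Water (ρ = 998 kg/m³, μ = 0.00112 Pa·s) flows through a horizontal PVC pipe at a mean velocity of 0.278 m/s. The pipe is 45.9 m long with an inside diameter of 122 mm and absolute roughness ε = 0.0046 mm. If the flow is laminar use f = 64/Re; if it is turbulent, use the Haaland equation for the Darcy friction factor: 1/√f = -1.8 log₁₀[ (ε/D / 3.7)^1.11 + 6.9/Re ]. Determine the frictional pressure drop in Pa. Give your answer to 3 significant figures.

ΔP ≈ 339 Pa

Reynolds number Re = ρVD/μ = 998 · 0.278 · 0.122 / 0.00112 = 3.022e+04.
Re > 4000 → turbulent. Relative roughness ε/D = 4.6e-06/0.122 = 3.77e-05. Haaland: 1/√f = -1.8 log₁₀[(3.77e-05/3.7)^1.11 + 6.9/3.022e+04] = -1.8 log₁₀[2.88e-06 + 0.000228] = 6.545, so f = 0.02335.
Darcy-Weisbach: ΔP = f(L/D)(ρV²/2) = 0.02335·(45.9/0.122)·(998·0.278²/2) = 0.02335·376.2·38.56 = 338.7 Pa.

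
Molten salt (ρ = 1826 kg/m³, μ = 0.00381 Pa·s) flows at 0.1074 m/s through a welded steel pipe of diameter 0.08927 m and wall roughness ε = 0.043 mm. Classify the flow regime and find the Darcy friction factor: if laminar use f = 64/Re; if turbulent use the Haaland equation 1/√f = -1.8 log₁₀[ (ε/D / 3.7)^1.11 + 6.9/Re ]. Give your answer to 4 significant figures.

f ≈ 0.03910

Re = ρVD/μ = 1826·0.1074·0.08927/0.00381 = 4595.
Re > 4000 → turbulent. ε/D = 4.3e-05/0.08927 = 0.000482; Haaland: 1/√f = -1.8 log₁₀[4.87e-05 + 0.0015] = 5.057, so f = 0.0391.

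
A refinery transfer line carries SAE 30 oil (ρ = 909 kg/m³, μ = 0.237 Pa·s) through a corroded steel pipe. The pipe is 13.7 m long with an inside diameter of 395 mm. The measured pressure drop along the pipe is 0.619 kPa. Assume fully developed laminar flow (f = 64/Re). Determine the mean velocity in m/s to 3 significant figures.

V ≈ 0.930 m/s

For laminar flow, f = 64/Re with Re = ρVD/μ, so Darcy-Weisbach reduces to ΔP = 32μLV/D². Solving for V: V = ΔP·D²/(32μL) = 619·(0.395)²/(32·0.237·13.7) = 0.9295 m/s.
Check: Re = ρVD/μ = 909·0.9295·0.395/0.237 = 1408 < 2300, so the laminar assumption holds.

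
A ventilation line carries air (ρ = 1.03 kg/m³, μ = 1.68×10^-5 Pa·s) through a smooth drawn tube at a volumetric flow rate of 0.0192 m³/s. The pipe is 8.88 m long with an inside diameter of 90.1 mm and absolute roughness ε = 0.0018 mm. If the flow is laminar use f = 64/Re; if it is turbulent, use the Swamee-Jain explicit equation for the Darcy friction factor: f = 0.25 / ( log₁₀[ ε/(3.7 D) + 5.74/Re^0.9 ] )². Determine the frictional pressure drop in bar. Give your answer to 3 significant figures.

ΔP ≈ 1.25×10^-4 bar

Cross-sectional area A = πD²/4 = π(0.0901)²/4 = 0.006376 m²; mean velocity V = Q/A = 0.0192/0.006376 = 3.011 m/s.
Reynolds number Re = ρVD/μ = 1.03 · 3.011 · 0.0901 / 1.68e-05 = 1.663e+04.
Re > 4000 → turbulent. Relative roughness ε/D = 1.8e-06/0.0901 = 2e-05. Swamee-Jain: f = 0.25/(log₁₀[2e-05/3.7 + 5.74/1.663e+04^0.9])² = 0.25/(log₁₀[5.4e-06 + 0.000912])² = 0.25/(-3.037)² = 0.0271.
Darcy-Weisbach: ΔP = f(L/D)(ρV²/2) = 0.0271·(8.88/0.0901)·(1.03·3.011²/2) = 0.0271·98.56·4.67 = 12.47 Pa.
ΔP = 12.47 Pa = 1.25×10^-4 bar.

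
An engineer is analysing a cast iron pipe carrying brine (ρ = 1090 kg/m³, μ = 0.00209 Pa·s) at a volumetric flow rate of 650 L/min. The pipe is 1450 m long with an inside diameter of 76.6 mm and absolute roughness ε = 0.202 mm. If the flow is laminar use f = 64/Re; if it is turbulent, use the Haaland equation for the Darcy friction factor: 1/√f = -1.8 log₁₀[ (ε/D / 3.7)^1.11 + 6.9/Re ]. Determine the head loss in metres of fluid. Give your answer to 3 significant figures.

Q = 650 L/min = 650/60000 = 0.01083 m³/s.
Cross-sectional area A = πD²/4 = π(0.0766)²/4 = 0.004608 m²; mean velocity V = Q/A = 0.01083/0.004608 = 2.351 m/s.
Reynolds number Re = ρVD/μ = 1090 · 2.351 · 0.0766 / 0.00209 = 9.391e+04.
Re > 4000 → turbulent. Relative roughness ε/D = 0.000202/0.0766 = 0.00264. Haaland: 1/√f = -1.8 log₁₀[(0.00264/3.7)^1.11 + 6.9/9.391e+04] = -1.8 log₁₀[0.000321 + 7.35e-05] = 6.127, so f = 0.02664.
Darcy-Weisbach: ΔP = f(L/D)(ρV²/2) = 0.02664·(1450/0.0766)·(1090·2.351²/2) = 0.02664·1.893e+04·3012 = 1.519e+06 Pa.
Head loss h_f = ΔP/(ρg) = 1.519e+06/(1090·9.81) = 142 m.

h_f ≈ 142 m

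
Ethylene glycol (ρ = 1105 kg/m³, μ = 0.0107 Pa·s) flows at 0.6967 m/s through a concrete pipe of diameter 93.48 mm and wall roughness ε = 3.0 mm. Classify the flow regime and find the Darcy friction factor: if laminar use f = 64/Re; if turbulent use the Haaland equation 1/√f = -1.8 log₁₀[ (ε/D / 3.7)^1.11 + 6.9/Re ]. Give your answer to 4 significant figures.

f ≈ 0.06321

Re = ρVD/μ = 1105·0.6967·0.09348/0.0107 = 6726.
Re > 4000 → turbulent. ε/D = 0.003/0.09348 = 0.0321; Haaland: 1/√f = -1.8 log₁₀[0.00515 + 0.00103] = 3.977, so f = 0.06321.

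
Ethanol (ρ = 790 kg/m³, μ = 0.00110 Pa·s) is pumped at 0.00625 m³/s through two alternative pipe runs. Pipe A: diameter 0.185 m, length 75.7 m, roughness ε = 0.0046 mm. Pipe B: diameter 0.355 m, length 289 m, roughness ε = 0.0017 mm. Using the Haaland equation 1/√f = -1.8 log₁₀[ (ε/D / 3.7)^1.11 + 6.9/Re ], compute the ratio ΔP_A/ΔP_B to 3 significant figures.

ΔP_A/ΔP_B ≈ 5.81

Pipe A: V = Q/A = 0.00625/0.02688 = 0.2325 m/s; Re = 3.089e+04; ε/D = 2.49e-05; Haaland → f = 0.0232; ΔP_A = f(L/D)(ρV²/2) = 202.7 Pa.
Pipe B: V = Q/A = 0.00625/0.09898 = 0.06314 m/s; Re = 1.61e+04; ε/D = 4.79e-06; Haaland → f = 0.02721; ΔP_B = f(L/D)(ρV²/2) = 34.89 Pa.
ΔP_A/ΔP_B = 202.7/34.89 = 5.81.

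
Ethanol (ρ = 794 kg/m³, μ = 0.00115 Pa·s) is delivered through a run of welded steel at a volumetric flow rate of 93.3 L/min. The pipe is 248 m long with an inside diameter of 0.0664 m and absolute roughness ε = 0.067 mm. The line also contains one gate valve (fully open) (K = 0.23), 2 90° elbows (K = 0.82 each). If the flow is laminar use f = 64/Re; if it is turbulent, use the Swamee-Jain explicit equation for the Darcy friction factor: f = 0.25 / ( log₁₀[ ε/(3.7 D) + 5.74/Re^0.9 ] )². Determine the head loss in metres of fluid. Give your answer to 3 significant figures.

Q = 93.3 L/min = 93.3/60000 = 0.001555 m³/s.
Cross-sectional area A = πD²/4 = π(0.0664)²/4 = 0.003463 m²; mean velocity V = Q/A = 0.001555/0.003463 = 0.4491 m/s.
Reynolds number Re = ρVD/μ = 794 · 0.4491 · 0.0664 / 0.00115 = 2.059e+04.
Re > 4000 → turbulent. Relative roughness ε/D = 6.7e-05/0.0664 = 0.00101. Swamee-Jain: f = 0.25/(log₁₀[0.00101/3.7 + 5.74/2.059e+04^0.9])² = 0.25/(log₁₀[0.000273 + 0.000753])² = 0.25/(-2.989)² = 0.02798.
Total minor-loss coefficient ΣK = 1·0.23 + 2·0.82 = 1.87.
ΔP = [f·L/D + ΣK]·(ρV²/2) = [0.02798·248/0.0664 + 1.87]·(794·0.4491²/2) = [104.5 + 1.87]·80.06 = 8516 Pa.
Head loss h_f = ΔP/(ρg) = 8516/(794·9.81) = 1.09 m.

h_f ≈ 1.09 m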